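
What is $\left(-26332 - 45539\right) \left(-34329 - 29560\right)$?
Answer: $4591766319$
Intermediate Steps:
$\left(-26332 - 45539\right) \left(-34329 - 29560\right) = \left(-71871\right) \left(-63889\right) = 4591766319$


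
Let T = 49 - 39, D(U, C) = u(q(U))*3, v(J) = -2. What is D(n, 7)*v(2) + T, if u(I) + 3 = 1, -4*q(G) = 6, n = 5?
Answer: 22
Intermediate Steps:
q(G) = -3/2 (q(G) = -1/4*6 = -3/2)
u(I) = -2 (u(I) = -3 + 1 = -2)
D(U, C) = -6 (D(U, C) = -2*3 = -6)
T = 10
D(n, 7)*v(2) + T = -6*(-2) + 10 = 12 + 10 = 22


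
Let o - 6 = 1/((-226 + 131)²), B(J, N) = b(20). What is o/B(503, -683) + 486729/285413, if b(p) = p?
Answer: 103309983863/51517046500 ≈ 2.0054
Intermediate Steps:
B(J, N) = 20
o = 54151/9025 (o = 6 + 1/((-226 + 131)²) = 6 + 1/((-95)²) = 6 + 1/9025 = 54151/9025 ≈ 6.0001)
o/B(503, -683) + 486729/285413 = (54151/9025)/20 + 486729/285413 = (54151/9025)*(1/20) + 486729*(1/285413) = 54151/180500 + 486729/285413 = 103309983863/51517046500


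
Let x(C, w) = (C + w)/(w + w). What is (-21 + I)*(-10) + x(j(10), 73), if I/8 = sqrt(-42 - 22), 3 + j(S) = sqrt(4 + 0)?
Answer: 15366/73 - 640*I ≈ 210.49 - 640.0*I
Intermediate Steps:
j(S) = -1 (j(S) = -3 + sqrt(4 + 0) = -3 + sqrt(4) = -3 + 2 = -1)
I = 64*I (I = 8*sqrt(-42 - 22) = 8*sqrt(-64) = 8*(8*I) = 64*I ≈ 64.0*I)
x(C, w) = (C + w)/(2*w) (x(C, w) = (C + w)/((2*w)) = (C + w)*(1/(2*w)) = (C + w)/(2*w))
(-21 + I)*(-10) + x(j(10), 73) = (-21 + 64*I)*(-10) + (1/2)*(-1 + 73)/73 = (210 - 640*I) + (1/2)*(1/73)*72 = (210 - 640*I) + 36/73 = 15366/73 - 640*I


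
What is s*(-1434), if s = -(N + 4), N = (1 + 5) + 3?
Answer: 18642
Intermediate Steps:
N = 9 (N = 6 + 3 = 9)
s = -13 (s = -(9 + 4) = -1*13 = -13)
s*(-1434) = -13*(-1434) = 18642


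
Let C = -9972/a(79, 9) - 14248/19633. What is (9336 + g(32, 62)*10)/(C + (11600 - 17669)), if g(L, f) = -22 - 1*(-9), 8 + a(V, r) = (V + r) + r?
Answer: -16085984422/10801636601 ≈ -1.4892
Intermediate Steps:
a(V, r) = -8 + V + 2*r (a(V, r) = -8 + ((V + r) + r) = -8 + (V + 2*r) = -8 + V + 2*r)
C = -197048348/1747337 (C = -9972/(-8 + 79 + 2*9) - 14248/19633 = -9972/(-8 + 79 + 18) - 14248*1/19633 = -9972/89 - 14248/19633 = -197048348/1747337 ≈ -112.77)
g(L, f) = -13 (g(L, f) = -22 + 9 = -13)
(9336 + g(32, 62)*10)/(C + (11600 - 17669)) = (9336 - 13*10)/(-197048348/1747337 + (11600 - 17669)) = (9336 - 130)/(-197048348/1747337 - 6069) = 9206/(-10801636601/1747337) = 9206*(-1747337/10801636601) = -16085984422/10801636601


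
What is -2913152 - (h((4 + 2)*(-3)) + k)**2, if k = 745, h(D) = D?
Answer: -3441681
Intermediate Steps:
-2913152 - (h((4 + 2)*(-3)) + k)**2 = -2913152 - ((4 + 2)*(-3) + 745)**2 = -2913152 - (6*(-3) + 745)**2 = -2913152 - (-18 + 745)**2 = -2913152 - 1*727**2 = -2913152 - 1*528529 = -2913152 - 528529 = -3441681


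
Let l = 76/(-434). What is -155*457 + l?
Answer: -15371233/217 ≈ -70835.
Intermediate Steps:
l = -38/217 (l = 76*(-1/434) = -38/217 ≈ -0.17512)
-155*457 + l = -155*457 - 38/217 = -70835 - 38/217 = -15371233/217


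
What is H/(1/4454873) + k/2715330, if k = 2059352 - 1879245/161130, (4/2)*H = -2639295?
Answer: -171475087411246931211149/29168074860 ≈ -5.8789e+12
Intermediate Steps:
H = -2639295/2 (H = (½)*(-2639295) = -2639295/2 ≈ -1.3196e+6)
k = 22121433901/10742 (k = 2059352 - 1879245*1/161130 = 2059352 - 125283/10742 = 22121433901/10742 ≈ 2.0593e+6)
H/(1/4454873) + k/2715330 = -2639295/(2*(1/4454873)) + (22121433901/10742)/2715330 = -2639295/(2*1/4454873) + (22121433901/10742)*(1/2715330) = -2639295/2*4454873 + 22121433901/29168074860 = -11757724034535/2 + 22121433901/29168074860 = -171475087411246931211149/29168074860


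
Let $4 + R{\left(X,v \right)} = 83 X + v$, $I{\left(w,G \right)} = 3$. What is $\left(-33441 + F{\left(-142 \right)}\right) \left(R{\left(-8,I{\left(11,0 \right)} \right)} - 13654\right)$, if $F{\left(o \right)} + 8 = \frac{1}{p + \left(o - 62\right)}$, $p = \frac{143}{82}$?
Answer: $\frac{7943490265293}{16585} \approx 4.7896 \cdot 10^{8}$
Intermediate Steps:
$p = \frac{143}{82}$ ($p = 143 \cdot \frac{1}{82} = \frac{143}{82} \approx 1.7439$)
$R{\left(X,v \right)} = -4 + v + 83 X$ ($R{\left(X,v \right)} = -4 + \left(83 X + v\right) = -4 + \left(v + 83 X\right) = -4 + v + 83 X$)
$F{\left(o \right)} = -8 + \frac{1}{- \frac{4941}{82} + o}$ ($F{\left(o \right)} = -8 + \frac{1}{\frac{143}{82} + \left(o - 62\right)} = -8 + \frac{1}{\frac{143}{82} + \left(-62 + o\right)} = -8 + \frac{1}{- \frac{4941}{82} + o}$)
$\left(-33441 + F{\left(-142 \right)}\right) \left(R{\left(-8,I{\left(11,0 \right)} \right)} - 13654\right) = \left(-33441 + \frac{2 \left(19805 - -46576\right)}{-4941 + 82 \left(-142\right)}\right) \left(\left(-4 + 3 + 83 \left(-8\right)\right) - 13654\right) = \left(-33441 + \frac{2 \left(19805 + 46576\right)}{-4941 - 11644}\right) \left(\left(-4 + 3 - 664\right) - 13654\right) = \left(-33441 + 2 \frac{1}{-16585} \cdot 66381\right) \left(-665 - 13654\right) = \left(-33441 + 2 \left(- \frac{1}{16585}\right) 66381\right) \left(-14319\right) = \left(-33441 - \frac{132762}{16585}\right) \left(-14319\right) = \left(- \frac{554751747}{16585}\right) \left(-14319\right) = \frac{7943490265293}{16585}$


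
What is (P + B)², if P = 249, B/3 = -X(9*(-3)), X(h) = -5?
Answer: 69696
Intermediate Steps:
B = 15 (B = 3*(-1*(-5)) = 3*5 = 15)
(P + B)² = (249 + 15)² = 264² = 69696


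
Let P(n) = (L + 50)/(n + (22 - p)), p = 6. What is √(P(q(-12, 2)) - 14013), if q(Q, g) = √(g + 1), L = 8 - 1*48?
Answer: √(-224198 - 14013*√3)/√(16 + √3) ≈ 118.37*I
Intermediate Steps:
L = -40 (L = 8 - 48 = -40)
q(Q, g) = √(1 + g)
P(n) = 10/(16 + n) (P(n) = (-40 + 50)/(n + (22 - 1*6)) = 10/(n + (22 - 6)) = 10/(n + 16) = 10/(16 + n))
√(P(q(-12, 2)) - 14013) = √(10/(16 + √(1 + 2)) - 14013) = √(10/(16 + √3) - 14013) = √(-14013 + 10/(16 + √3))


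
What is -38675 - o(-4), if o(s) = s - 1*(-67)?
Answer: -38738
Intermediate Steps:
o(s) = 67 + s (o(s) = s + 67 = 67 + s)
-38675 - o(-4) = -38675 - (67 - 4) = -38675 - 1*63 = -38675 - 63 = -38738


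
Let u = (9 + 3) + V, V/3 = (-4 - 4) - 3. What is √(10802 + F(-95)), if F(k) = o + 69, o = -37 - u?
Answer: √10855 ≈ 104.19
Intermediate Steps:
V = -33 (V = 3*((-4 - 4) - 3) = 3*(-8 - 3) = 3*(-11) = -33)
u = -21 (u = (9 + 3) - 33 = 12 - 33 = -21)
o = -16 (o = -37 - 1*(-21) = -37 + 21 = -16)
F(k) = 53 (F(k) = -16 + 69 = 53)
√(10802 + F(-95)) = √(10802 + 53) = √10855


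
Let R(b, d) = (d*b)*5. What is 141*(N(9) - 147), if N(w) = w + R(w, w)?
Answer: 37647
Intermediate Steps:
R(b, d) = 5*b*d (R(b, d) = (b*d)*5 = 5*b*d)
N(w) = w + 5*w**2 (N(w) = w + 5*w*w = w + 5*w**2)
141*(N(9) - 147) = 141*(9*(1 + 5*9) - 147) = 141*(9*(1 + 45) - 147) = 141*(9*46 - 147) = 141*(414 - 147) = 141*267 = 37647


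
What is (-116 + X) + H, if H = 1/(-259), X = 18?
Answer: -25383/259 ≈ -98.004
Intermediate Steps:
H = -1/259 ≈ -0.0038610
(-116 + X) + H = (-116 + 18) - 1/259 = -98 - 1/259 = -25383/259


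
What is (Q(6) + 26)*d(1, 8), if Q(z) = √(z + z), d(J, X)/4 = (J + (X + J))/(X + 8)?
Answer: 65 + 5*√3 ≈ 73.660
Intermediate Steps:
d(J, X) = 4*(X + 2*J)/(8 + X) (d(J, X) = 4*((J + (X + J))/(X + 8)) = 4*((J + (J + X))/(8 + X)) = 4*((X + 2*J)/(8 + X)) = 4*(X + 2*J)/(8 + X))
Q(z) = √2*√z (Q(z) = √(2*z) = √2*√z)
(Q(6) + 26)*d(1, 8) = (√2*√6 + 26)*(4*(8 + 2*1)/(8 + 8)) = (2*√3 + 26)*(4*(8 + 2)/16) = (26 + 2*√3)*(4*(1/16)*10) = (26 + 2*√3)*(5/2) = 65 + 5*√3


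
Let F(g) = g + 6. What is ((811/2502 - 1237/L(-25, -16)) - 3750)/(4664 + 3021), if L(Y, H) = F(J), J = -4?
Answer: -5464588/9613935 ≈ -0.56840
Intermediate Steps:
F(g) = 6 + g
L(Y, H) = 2 (L(Y, H) = 6 - 4 = 2)
((811/2502 - 1237/L(-25, -16)) - 3750)/(4664 + 3021) = ((811/2502 - 1237/2) - 3750)/(4664 + 3021) = ((811*(1/2502) - 1237*½) - 3750)/7685 = ((811/2502 - 1237/2) - 3750)*(1/7685) = (-773338/1251 - 3750)*(1/7685) = -5464588/1251*1/7685 = -5464588/9613935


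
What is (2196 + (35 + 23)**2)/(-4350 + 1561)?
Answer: -5560/2789 ≈ -1.9935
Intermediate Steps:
(2196 + (35 + 23)**2)/(-4350 + 1561) = (2196 + 58**2)/(-2789) = (2196 + 3364)*(-1/2789) = 5560*(-1/2789) = -5560/2789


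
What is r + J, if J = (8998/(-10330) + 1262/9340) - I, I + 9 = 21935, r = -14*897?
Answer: -166358159483/4824110 ≈ -34485.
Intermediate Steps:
r = -12558
I = 21926 (I = -9 + 21935 = 21926)
J = -105776986103/4824110 (J = (8998/(-10330) + 1262/9340) - 1*21926 = (8998*(-1/10330) + 1262*(1/9340)) - 21926 = (-4499/5165 + 631/4670) - 21926 = -3550243/4824110 - 21926 = -105776986103/4824110 ≈ -21927.)
r + J = -12558 - 105776986103/4824110 = -166358159483/4824110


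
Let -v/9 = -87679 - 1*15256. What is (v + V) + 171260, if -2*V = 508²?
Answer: 968643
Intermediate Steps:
v = 926415 (v = -9*(-87679 - 1*15256) = -9*(-87679 - 15256) = -9*(-102935) = 926415)
V = -129032 (V = -½*508² = -½*258064 = -129032)
(v + V) + 171260 = (926415 - 129032) + 171260 = 797383 + 171260 = 968643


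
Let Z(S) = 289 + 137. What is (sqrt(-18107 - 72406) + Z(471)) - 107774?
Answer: -107348 + 3*I*sqrt(10057) ≈ -1.0735e+5 + 300.85*I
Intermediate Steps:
Z(S) = 426
(sqrt(-18107 - 72406) + Z(471)) - 107774 = (sqrt(-18107 - 72406) + 426) - 107774 = (sqrt(-90513) + 426) - 107774 = (3*I*sqrt(10057) + 426) - 107774 = (426 + 3*I*sqrt(10057)) - 107774 = -107348 + 3*I*sqrt(10057)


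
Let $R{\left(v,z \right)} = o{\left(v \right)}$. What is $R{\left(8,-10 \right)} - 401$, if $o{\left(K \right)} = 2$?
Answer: $-399$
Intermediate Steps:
$R{\left(v,z \right)} = 2$
$R{\left(8,-10 \right)} - 401 = 2 - 401 = -399$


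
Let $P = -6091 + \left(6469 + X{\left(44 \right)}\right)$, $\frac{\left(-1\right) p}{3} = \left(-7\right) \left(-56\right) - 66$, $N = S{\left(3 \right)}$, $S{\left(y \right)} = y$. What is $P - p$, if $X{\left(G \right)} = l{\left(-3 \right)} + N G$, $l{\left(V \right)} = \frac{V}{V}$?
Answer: $1489$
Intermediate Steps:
$N = 3$
$p = -978$ ($p = - 3 \left(\left(-7\right) \left(-56\right) - 66\right) = - 3 \left(392 - 66\right) = \left(-3\right) 326 = -978$)
$l{\left(V \right)} = 1$
$X{\left(G \right)} = 1 + 3 G$
$P = 511$ ($P = -6091 + \left(6469 + \left(1 + 3 \cdot 44\right)\right) = -6091 + \left(6469 + \left(1 + 132\right)\right) = -6091 + \left(6469 + 133\right) = -6091 + 6602 = 511$)
$P - p = 511 - -978 = 511 + 978 = 1489$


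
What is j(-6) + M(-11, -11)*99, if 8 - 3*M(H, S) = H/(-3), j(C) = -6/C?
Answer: 144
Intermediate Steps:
M(H, S) = 8/3 + H/9 (M(H, S) = 8/3 - H/(3*(-3)) = 8/3 - H*(-1)/(3*3) = 8/3 - (-1)*H/9 = 8/3 + H/9)
j(-6) + M(-11, -11)*99 = -6/(-6) + (8/3 + (⅑)*(-11))*99 = -6*(-⅙) + (8/3 - 11/9)*99 = 1 + (13/9)*99 = 1 + 143 = 144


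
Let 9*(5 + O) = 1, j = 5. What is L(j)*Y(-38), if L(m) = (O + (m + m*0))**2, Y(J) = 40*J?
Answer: -1520/81 ≈ -18.765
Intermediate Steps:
O = -44/9 (O = -5 + (1/9)*1 = -5 + 1/9 = -44/9 ≈ -4.8889)
L(m) = (-44/9 + m)**2 (L(m) = (-44/9 + (m + m*0))**2 = (-44/9 + (m + 0))**2 = (-44/9 + m)**2)
L(j)*Y(-38) = ((-44 + 9*5)**2/81)*(40*(-38)) = ((-44 + 45)**2/81)*(-1520) = ((1/81)*1**2)*(-1520) = ((1/81)*1)*(-1520) = (1/81)*(-1520) = -1520/81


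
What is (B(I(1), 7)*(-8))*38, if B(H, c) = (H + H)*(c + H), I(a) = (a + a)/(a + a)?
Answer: -4864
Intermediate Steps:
I(a) = 1 (I(a) = (2*a)/((2*a)) = (2*a)*(1/(2*a)) = 1)
B(H, c) = 2*H*(H + c) (B(H, c) = (2*H)*(H + c) = 2*H*(H + c))
(B(I(1), 7)*(-8))*38 = ((2*1*(1 + 7))*(-8))*38 = ((2*1*8)*(-8))*38 = (16*(-8))*38 = -128*38 = -4864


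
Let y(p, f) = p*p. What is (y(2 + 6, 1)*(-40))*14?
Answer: -35840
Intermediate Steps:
y(p, f) = p²
(y(2 + 6, 1)*(-40))*14 = ((2 + 6)²*(-40))*14 = (8²*(-40))*14 = (64*(-40))*14 = -2560*14 = -35840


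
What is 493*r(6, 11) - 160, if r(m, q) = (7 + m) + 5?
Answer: 8714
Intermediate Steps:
r(m, q) = 12 + m
493*r(6, 11) - 160 = 493*(12 + 6) - 160 = 493*18 - 160 = 8874 - 160 = 8714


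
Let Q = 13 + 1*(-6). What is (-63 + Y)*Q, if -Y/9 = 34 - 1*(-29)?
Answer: -4410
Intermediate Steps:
Y = -567 (Y = -9*(34 - 1*(-29)) = -9*(34 + 29) = -9*63 = -567)
Q = 7 (Q = 13 - 6 = 7)
(-63 + Y)*Q = (-63 - 567)*7 = -630*7 = -4410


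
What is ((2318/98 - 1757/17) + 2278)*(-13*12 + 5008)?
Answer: 8884904768/833 ≈ 1.0666e+7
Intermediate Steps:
((2318/98 - 1757/17) + 2278)*(-13*12 + 5008) = ((2318*(1/98) - 1757*1/17) + 2278)*(-156 + 5008) = ((1159/49 - 1757/17) + 2278)*4852 = (-66390/833 + 2278)*4852 = (1831184/833)*4852 = 8884904768/833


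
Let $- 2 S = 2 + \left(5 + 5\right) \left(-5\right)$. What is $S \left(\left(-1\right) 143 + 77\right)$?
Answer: $-1584$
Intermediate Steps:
$S = 24$ ($S = - \frac{2 + \left(5 + 5\right) \left(-5\right)}{2} = - \frac{2 + 10 \left(-5\right)}{2} = - \frac{2 - 50}{2} = \left(- \frac{1}{2}\right) \left(-48\right) = 24$)
$S \left(\left(-1\right) 143 + 77\right) = 24 \left(\left(-1\right) 143 + 77\right) = 24 \left(-143 + 77\right) = 24 \left(-66\right) = -1584$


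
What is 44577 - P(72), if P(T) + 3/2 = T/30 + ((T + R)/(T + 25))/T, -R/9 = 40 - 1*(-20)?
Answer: 21619441/485 ≈ 44576.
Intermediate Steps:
R = -540 (R = -9*(40 - 1*(-20)) = -9*(40 + 20) = -9*60 = -540)
P(T) = -3/2 + T/30 + (-540 + T)/(T*(25 + T)) (P(T) = -3/2 + (T/30 + ((T - 540)/(T + 25))/T) = -3/2 + (T*(1/30) + ((-540 + T)/(25 + T))/T) = -3/2 + (T/30 + ((-540 + T)/(25 + T))/T) = -3/2 + (T/30 + (-540 + T)/(T*(25 + T))) = -3/2 + T/30 + (-540 + T)/(T*(25 + T)))
44577 - P(72) = 44577 - (-16200 + 72³ - 1095*72 - 20*72²)/(30*72*(25 + 72)) = 44577 - (-16200 + 373248 - 78840 - 20*5184)/(30*72*97) = 44577 - (-16200 + 373248 - 78840 - 103680)/(30*72*97) = 44577 - 174528/(30*72*97) = 44577 - 1*404/485 = 44577 - 404/485 = 21619441/485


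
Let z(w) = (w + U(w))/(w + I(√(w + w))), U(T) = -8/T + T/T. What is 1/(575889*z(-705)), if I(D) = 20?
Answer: 160975/95273540456 ≈ 1.6896e-6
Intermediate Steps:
U(T) = 1 - 8/T (U(T) = -8/T + 1 = 1 - 8/T)
z(w) = (w + (-8 + w)/w)/(20 + w) (z(w) = (w + (-8 + w)/w)/(w + 20) = (w + (-8 + w)/w)/(20 + w))
1/(575889*z(-705)) = 1/(575889*(((-8 - 705 + (-705)²)/((-705)*(20 - 705))))) = 1/(575889*((-1/705*(-8 - 705 + 497025)/(-685)))) = 1/(575889*((-1/705*(-1/685)*496312))) = 1/(575889*(496312/482925)) = (1/575889)*(482925/496312) = 160975/95273540456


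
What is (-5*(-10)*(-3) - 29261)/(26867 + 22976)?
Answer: -29411/49843 ≈ -0.59007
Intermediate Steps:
(-5*(-10)*(-3) - 29261)/(26867 + 22976) = (50*(-3) - 29261)/49843 = (-150 - 29261)*(1/49843) = -29411*1/49843 = -29411/49843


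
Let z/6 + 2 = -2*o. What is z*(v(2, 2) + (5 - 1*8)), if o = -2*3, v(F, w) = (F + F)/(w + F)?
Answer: -120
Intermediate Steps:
v(F, w) = 2*F/(F + w) (v(F, w) = (2*F)/(F + w) = 2*F/(F + w))
o = -6
z = 60 (z = -12 + 6*(-2*(-6)) = -12 + 6*12 = -12 + 72 = 60)
z*(v(2, 2) + (5 - 1*8)) = 60*(2*2/(2 + 2) + (5 - 1*8)) = 60*(2*2/4 + (5 - 8)) = 60*(2*2*(1/4) - 3) = 60*(1 - 3) = 60*(-2) = -120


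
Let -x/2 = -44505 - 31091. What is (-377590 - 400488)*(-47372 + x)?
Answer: -80780057960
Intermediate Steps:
x = 151192 (x = -2*(-44505 - 31091) = -2*(-75596) = 151192)
(-377590 - 400488)*(-47372 + x) = (-377590 - 400488)*(-47372 + 151192) = -778078*103820 = -80780057960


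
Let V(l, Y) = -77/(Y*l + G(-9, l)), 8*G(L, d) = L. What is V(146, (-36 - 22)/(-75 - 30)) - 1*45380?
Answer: -3031403300/66799 ≈ -45381.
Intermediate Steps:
G(L, d) = L/8
V(l, Y) = -77/(-9/8 + Y*l) (V(l, Y) = -77/(Y*l + (⅛)*(-9)) = -77/(Y*l - 9/8) = -77/(-9/8 + Y*l))
V(146, (-36 - 22)/(-75 - 30)) - 1*45380 = -616/(-9 + 8*((-36 - 22)/(-75 - 30))*146) - 1*45380 = -616/(-9 + 8*(-58/(-105))*146) - 45380 = -616/(-9 + 8*(-58*(-1/105))*146) - 45380 = -616/(-9 + 8*(58/105)*146) - 45380 = -616/(-9 + 67744/105) - 45380 = -616/66799/105 - 45380 = -616*105/66799 - 45380 = -64680/66799 - 45380 = -3031403300/66799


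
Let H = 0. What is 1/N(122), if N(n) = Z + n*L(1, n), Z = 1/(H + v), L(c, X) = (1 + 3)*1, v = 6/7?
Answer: 6/2935 ≈ 0.0020443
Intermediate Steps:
v = 6/7 (v = 6*(⅐) = 6/7 ≈ 0.85714)
L(c, X) = 4 (L(c, X) = 4*1 = 4)
Z = 7/6 (Z = 1/(0 + 6/7) = 1/(6/7) = 7/6 ≈ 1.1667)
N(n) = 7/6 + 4*n (N(n) = 7/6 + n*4 = 7/6 + 4*n)
1/N(122) = 1/(7/6 + 4*122) = 1/(7/6 + 488) = 1/(2935/6) = 6/2935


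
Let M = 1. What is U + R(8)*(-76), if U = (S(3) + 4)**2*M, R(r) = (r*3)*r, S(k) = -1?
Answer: -14583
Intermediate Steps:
R(r) = 3*r**2 (R(r) = (3*r)*r = 3*r**2)
U = 9 (U = (-1 + 4)**2*1 = 3**2*1 = 9*1 = 9)
U + R(8)*(-76) = 9 + (3*8**2)*(-76) = 9 + (3*64)*(-76) = 9 + 192*(-76) = 9 - 14592 = -14583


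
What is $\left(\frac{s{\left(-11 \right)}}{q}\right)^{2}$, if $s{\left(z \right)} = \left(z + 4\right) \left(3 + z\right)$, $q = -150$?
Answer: $\frac{784}{5625} \approx 0.13938$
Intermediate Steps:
$s{\left(z \right)} = \left(3 + z\right) \left(4 + z\right)$ ($s{\left(z \right)} = \left(4 + z\right) \left(3 + z\right) = \left(3 + z\right) \left(4 + z\right)$)
$\left(\frac{s{\left(-11 \right)}}{q}\right)^{2} = \left(\frac{12 + \left(-11\right)^{2} + 7 \left(-11\right)}{-150}\right)^{2} = \left(\left(12 + 121 - 77\right) \left(- \frac{1}{150}\right)\right)^{2} = \left(56 \left(- \frac{1}{150}\right)\right)^{2} = \left(- \frac{28}{75}\right)^{2} = \frac{784}{5625}$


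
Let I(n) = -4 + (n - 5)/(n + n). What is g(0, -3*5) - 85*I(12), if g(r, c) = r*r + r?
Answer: 7565/24 ≈ 315.21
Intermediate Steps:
g(r, c) = r + r² (g(r, c) = r² + r = r + r²)
I(n) = -4 + (-5 + n)/(2*n) (I(n) = -4 + (-5 + n)/((2*n)) = -4 + (-5 + n)*(1/(2*n)) = -4 + (-5 + n)/(2*n))
g(0, -3*5) - 85*I(12) = 0*(1 + 0) - 85*(-5 - 7*12)/(2*12) = 0*1 - 85*(-5 - 84)/(2*12) = 0 - 85*(-89)/(2*12) = 0 - 85*(-89/24) = 0 + 7565/24 = 7565/24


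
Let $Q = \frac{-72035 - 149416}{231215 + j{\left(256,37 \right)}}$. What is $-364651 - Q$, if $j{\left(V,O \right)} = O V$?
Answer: $- \frac{29255511262}{80229} \approx -3.6465 \cdot 10^{5}$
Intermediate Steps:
$Q = - \frac{73817}{80229}$ ($Q = \frac{-72035 - 149416}{231215 + 37 \cdot 256} = - \frac{221451}{231215 + 9472} = - \frac{221451}{240687} = \left(-221451\right) \frac{1}{240687} = - \frac{73817}{80229} \approx -0.92008$)
$-364651 - Q = -364651 - - \frac{73817}{80229} = -364651 + \frac{73817}{80229} = - \frac{29255511262}{80229}$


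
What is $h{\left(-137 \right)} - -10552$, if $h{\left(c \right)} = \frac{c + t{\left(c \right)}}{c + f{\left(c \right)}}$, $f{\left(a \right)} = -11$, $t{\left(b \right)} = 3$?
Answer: $\frac{780915}{74} \approx 10553.0$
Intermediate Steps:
$h{\left(c \right)} = \frac{3 + c}{-11 + c}$ ($h{\left(c \right)} = \frac{c + 3}{c - 11} = \frac{3 + c}{-11 + c}$)
$h{\left(-137 \right)} - -10552 = \frac{3 - 137}{-11 - 137} - -10552 = \frac{1}{-148} \left(-134\right) + 10552 = \left(- \frac{1}{148}\right) \left(-134\right) + 10552 = \frac{67}{74} + 10552 = \frac{780915}{74}$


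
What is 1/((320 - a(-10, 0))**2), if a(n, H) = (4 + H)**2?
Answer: 1/92416 ≈ 1.0821e-5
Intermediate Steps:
1/((320 - a(-10, 0))**2) = 1/((320 - (4 + 0)**2)**2) = 1/((320 - 1*4**2)**2) = 1/((320 - 1*16)**2) = 1/((320 - 16)**2) = 1/(304**2) = 1/92416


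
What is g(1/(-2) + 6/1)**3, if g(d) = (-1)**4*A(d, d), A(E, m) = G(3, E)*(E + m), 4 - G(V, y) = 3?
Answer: 1331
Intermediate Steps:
G(V, y) = 1 (G(V, y) = 4 - 1*3 = 4 - 3 = 1)
A(E, m) = E + m (A(E, m) = 1*(E + m) = E + m)
g(d) = 2*d (g(d) = (-1)**4*(d + d) = 1*(2*d) = 2*d)
g(1/(-2) + 6/1)**3 = (2*(1/(-2) + 6/1))**3 = (2*(1*(-1/2) + 6*1))**3 = (2*(-1/2 + 6))**3 = (2*(11/2))**3 = 11**3 = 1331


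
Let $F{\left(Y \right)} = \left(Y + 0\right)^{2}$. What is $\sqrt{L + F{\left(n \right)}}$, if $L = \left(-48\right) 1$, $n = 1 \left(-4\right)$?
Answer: $4 i \sqrt{2} \approx 5.6569 i$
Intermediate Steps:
$n = -4$
$F{\left(Y \right)} = Y^{2}$
$L = -48$
$\sqrt{L + F{\left(n \right)}} = \sqrt{-48 + \left(-4\right)^{2}} = \sqrt{-48 + 16} = \sqrt{-32} = 4 i \sqrt{2}$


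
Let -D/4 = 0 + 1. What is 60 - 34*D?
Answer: 196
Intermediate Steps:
D = -4 (D = -4*(0 + 1) = -4*1 = -4)
60 - 34*D = 60 - 34*(-4) = 60 + 136 = 196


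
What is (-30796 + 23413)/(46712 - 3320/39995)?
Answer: -59056617/373648624 ≈ -0.15805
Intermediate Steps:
(-30796 + 23413)/(46712 - 3320/39995) = -7383/(46712 - 3320*1/39995) = -7383/(46712 - 664/7999) = -7383/373648624/7999 = -7383*7999/373648624 = -59056617/373648624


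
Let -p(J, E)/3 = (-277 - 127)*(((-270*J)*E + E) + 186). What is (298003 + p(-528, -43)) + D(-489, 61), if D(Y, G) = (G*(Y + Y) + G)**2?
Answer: -3877383232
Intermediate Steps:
p(J, E) = 225432 + 1212*E - 327240*E*J (p(J, E) = -3*(-277 - 127)*(((-270*J)*E + E) + 186) = -(-1212)*((-270*E*J + E) + 186) = -(-1212)*((E - 270*E*J) + 186) = -(-1212)*(186 + E - 270*E*J) = -3*(-75144 - 404*E + 109080*E*J) = 225432 + 1212*E - 327240*E*J)
D(Y, G) = (G + 2*G*Y)**2 (D(Y, G) = (G*(2*Y) + G)**2 = (2*G*Y + G)**2 = (G + 2*G*Y)**2)
(298003 + p(-528, -43)) + D(-489, 61) = (298003 + (225432 + 1212*(-43) - 327240*(-43)*(-528))) + 61**2*(1 + 2*(-489))**2 = (298003 + (225432 - 52116 - 7429656960)) + 3721*(1 - 978)**2 = (298003 - 7429483644) + 3721*(-977)**2 = -7429185641 + 3721*954529 = -7429185641 + 3551802409 = -3877383232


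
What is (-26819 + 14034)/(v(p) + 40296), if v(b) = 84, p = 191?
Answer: -2557/8076 ≈ -0.31662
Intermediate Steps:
(-26819 + 14034)/(v(p) + 40296) = (-26819 + 14034)/(84 + 40296) = -12785/40380 = -12785*1/40380 = -2557/8076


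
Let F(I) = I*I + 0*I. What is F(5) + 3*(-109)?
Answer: -302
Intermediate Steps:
F(I) = I**2 (F(I) = I**2 + 0 = I**2)
F(5) + 3*(-109) = 5**2 + 3*(-109) = 25 - 327 = -302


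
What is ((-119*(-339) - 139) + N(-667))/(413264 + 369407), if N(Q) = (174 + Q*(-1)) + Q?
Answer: 40376/782671 ≈ 0.051587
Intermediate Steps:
N(Q) = 174 (N(Q) = (174 - Q) + Q = 174)
((-119*(-339) - 139) + N(-667))/(413264 + 369407) = ((-119*(-339) - 139) + 174)/(413264 + 369407) = ((40341 - 139) + 174)/782671 = (40202 + 174)*(1/782671) = 40376*(1/782671) = 40376/782671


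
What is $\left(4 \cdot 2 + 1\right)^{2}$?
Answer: $81$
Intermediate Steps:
$\left(4 \cdot 2 + 1\right)^{2} = \left(8 + 1\right)^{2} = 9^{2} = 81$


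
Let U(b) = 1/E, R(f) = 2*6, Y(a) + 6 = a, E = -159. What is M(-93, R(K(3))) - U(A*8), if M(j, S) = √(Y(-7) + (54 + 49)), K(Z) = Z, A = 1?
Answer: 1/159 + 3*√10 ≈ 9.4931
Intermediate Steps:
Y(a) = -6 + a
R(f) = 12
M(j, S) = 3*√10 (M(j, S) = √((-6 - 7) + (54 + 49)) = √(-13 + 103) = √90 = 3*√10)
U(b) = -1/159 (U(b) = 1/(-159) = -1/159)
M(-93, R(K(3))) - U(A*8) = 3*√10 - 1*(-1/159) = 3*√10 + 1/159 = 1/159 + 3*√10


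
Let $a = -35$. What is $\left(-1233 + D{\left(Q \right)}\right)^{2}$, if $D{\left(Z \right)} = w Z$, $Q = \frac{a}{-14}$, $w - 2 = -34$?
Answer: $1723969$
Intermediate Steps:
$w = -32$ ($w = 2 - 34 = -32$)
$Q = \frac{5}{2}$ ($Q = - \frac{35}{-14} = \left(-35\right) \left(- \frac{1}{14}\right) = \frac{5}{2} \approx 2.5$)
$D{\left(Z \right)} = - 32 Z$
$\left(-1233 + D{\left(Q \right)}\right)^{2} = \left(-1233 - 80\right)^{2} = \left(-1313\right)^{2} = 1723969$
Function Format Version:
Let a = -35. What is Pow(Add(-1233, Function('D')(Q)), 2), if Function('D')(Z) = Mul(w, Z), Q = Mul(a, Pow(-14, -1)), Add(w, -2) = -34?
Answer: 1723969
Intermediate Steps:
w = -32 (w = Add(2, -34) = -32)
Q = Rational(5, 2) (Q = Mul(-35, Pow(-14, -1)) = Mul(-35, Rational(-1, 14)) = Rational(5, 2) ≈ 2.5000)
Function('D')(Z) = Mul(-32, Z)
Pow(Add(-1233, Function('D')(Q)), 2) = Pow(Add(-1233, Mul(-32, Rational(5, 2))), 2) = Pow(Add(-1233, -80), 2) = Pow(-1313, 2) = 1723969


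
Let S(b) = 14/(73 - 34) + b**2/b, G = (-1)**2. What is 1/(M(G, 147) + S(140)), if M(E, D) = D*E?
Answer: 39/11207 ≈ 0.0034800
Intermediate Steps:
G = 1
S(b) = 14/39 + b
1/(M(G, 147) + S(140)) = 1/(147*1 + (14/39 + 140)) = 1/(147 + 5474/39) = 1/(11207/39) = 39/11207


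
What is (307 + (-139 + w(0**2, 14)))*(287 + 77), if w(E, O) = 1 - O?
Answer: 56420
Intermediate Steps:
(307 + (-139 + w(0**2, 14)))*(287 + 77) = (307 + (-139 + (1 - 1*14)))*(287 + 77) = (307 + (-139 + (1 - 14)))*364 = (307 + (-139 - 13))*364 = (307 - 152)*364 = 155*364 = 56420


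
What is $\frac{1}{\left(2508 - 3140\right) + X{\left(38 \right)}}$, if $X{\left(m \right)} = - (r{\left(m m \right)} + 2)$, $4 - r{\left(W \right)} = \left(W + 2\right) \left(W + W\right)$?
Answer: $\frac{1}{4175410} \approx 2.395 \cdot 10^{-7}$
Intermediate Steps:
$r{\left(W \right)} = 4 - 2 W \left(2 + W\right)$ ($r{\left(W \right)} = 4 - \left(W + 2\right) \left(W + W\right) = 4 - \left(2 + W\right) 2 W = 4 - 2 W \left(2 + W\right)$)
$X{\left(m \right)} = -6 + 2 m^{4} + 4 m^{2}$ ($X{\left(m \right)} = - (\left(4 - 4 m m - 2 \left(m m\right)^{2}\right) + 2) = - (\left(4 - 4 m^{2} - 2 \left(m^{2}\right)^{2}\right) + 2) = - (\left(4 - 4 m^{2} - 2 m^{4}\right) + 2) = - (6 - 4 m^{2} - 2 m^{4}) = -6 + 2 m^{4} + 4 m^{2}$)
$\frac{1}{\left(2508 - 3140\right) + X{\left(38 \right)}} = \frac{1}{\left(2508 - 3140\right) + \left(-6 + 2 \cdot 38^{4} + 4 \cdot 38^{2}\right)} = \frac{1}{-632 + \left(-6 + 2 \cdot 2085136 + 4 \cdot 1444\right)} = \frac{1}{-632 + \left(-6 + 4170272 + 5776\right)} = \frac{1}{-632 + 4176042} = \frac{1}{4175410}$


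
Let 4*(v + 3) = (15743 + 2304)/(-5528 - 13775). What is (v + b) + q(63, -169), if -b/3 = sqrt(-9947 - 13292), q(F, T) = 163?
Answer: 12335873/77212 - 3*I*sqrt(23239) ≈ 159.77 - 457.33*I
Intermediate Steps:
b = -3*I*sqrt(23239) (b = -3*sqrt(-9947 - 13292) = -3*I*sqrt(23239) ≈ -457.33*I)
v = -249683/77212 (v = -3 + ((15743 + 2304)/(-5528 - 13775))/4 = -3 + (18047/(-19303))/4 = -3 + (18047*(-1/19303))/4 = -3 + (1/4)*(-18047/19303) = -3 - 18047/77212 = -249683/77212 ≈ -3.2337)
(v + b) + q(63, -169) = (-249683/77212 - 3*I*sqrt(23239)) + 163 = 12335873/77212 - 3*I*sqrt(23239)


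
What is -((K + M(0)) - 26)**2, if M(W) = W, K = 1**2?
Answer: -625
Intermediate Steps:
K = 1
-((K + M(0)) - 26)**2 = -((1 + 0) - 26)**2 = -(1 - 26)**2 = -1*(-25)**2 = -1*625 = -625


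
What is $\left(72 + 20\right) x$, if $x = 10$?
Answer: $920$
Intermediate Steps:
$\left(72 + 20\right) x = \left(72 + 20\right) 10 = 92 \cdot 10 = 920$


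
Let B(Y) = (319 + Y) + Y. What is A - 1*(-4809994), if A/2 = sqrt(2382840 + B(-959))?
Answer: 4809994 + 2*sqrt(2381241) ≈ 4.8131e+6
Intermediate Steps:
B(Y) = 319 + 2*Y
A = 2*sqrt(2381241) (A = 2*sqrt(2382840 + (319 + 2*(-959))) = 2*sqrt(2382840 + (319 - 1918)) = 2*sqrt(2382840 - 1599) = 2*sqrt(2381241) ≈ 3086.3)
A - 1*(-4809994) = 2*sqrt(2381241) - 1*(-4809994) = 2*sqrt(2381241) + 4809994 = 4809994 + 2*sqrt(2381241)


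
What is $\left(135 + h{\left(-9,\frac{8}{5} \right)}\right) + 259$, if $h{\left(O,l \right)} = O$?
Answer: $385$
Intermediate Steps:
$\left(135 + h{\left(-9,\frac{8}{5} \right)}\right) + 259 = \left(135 - 9\right) + 259 = 126 + 259 = 385$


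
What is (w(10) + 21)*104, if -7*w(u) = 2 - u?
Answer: 16120/7 ≈ 2302.9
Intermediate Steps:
w(u) = -2/7 + u/7 (w(u) = -(2 - u)/7 = -2/7 + u/7)
(w(10) + 21)*104 = ((-2/7 + (⅐)*10) + 21)*104 = ((-2/7 + 10/7) + 21)*104 = (8/7 + 21)*104 = (155/7)*104 = 16120/7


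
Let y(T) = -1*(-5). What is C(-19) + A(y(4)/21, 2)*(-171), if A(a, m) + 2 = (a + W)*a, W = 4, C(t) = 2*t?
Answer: 6441/49 ≈ 131.45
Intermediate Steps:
y(T) = 5
A(a, m) = -2 + a*(4 + a) (A(a, m) = -2 + (a + 4)*a = -2 + (4 + a)*a = -2 + a*(4 + a))
C(-19) + A(y(4)/21, 2)*(-171) = 2*(-19) + (-2 + (5/21)² + 4*(5/21))*(-171) = -38 + (-2 + (5*(1/21))² + 4*(5*(1/21)))*(-171) = -38 + (-2 + (5/21)² + 4*(5/21))*(-171) = -38 + (-2 + 25/441 + 20/21)*(-171) = -38 - 437/441*(-171) = -38 + 8303/49 = 6441/49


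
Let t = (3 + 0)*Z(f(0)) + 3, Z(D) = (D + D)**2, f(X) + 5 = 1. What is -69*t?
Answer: -13455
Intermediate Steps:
f(X) = -4 (f(X) = -5 + 1 = -4)
Z(D) = 4*D**2 (Z(D) = (2*D)**2 = 4*D**2)
t = 195 (t = (3 + 0)*(4*(-4)**2) + 3 = 3*(4*16) + 3 = 3*64 + 3 = 192 + 3 = 195)
-69*t = -69*195 = -13455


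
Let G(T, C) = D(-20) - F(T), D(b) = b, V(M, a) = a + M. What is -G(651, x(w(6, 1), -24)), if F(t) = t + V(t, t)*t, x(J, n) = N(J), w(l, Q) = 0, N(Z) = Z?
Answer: 848273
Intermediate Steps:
V(M, a) = M + a
x(J, n) = J
F(t) = t + 2*t² (F(t) = t + (t + t)*t = t + (2*t)*t = t + 2*t²)
G(T, C) = -20 - T*(1 + 2*T)
-G(651, x(w(6, 1), -24)) = -(-20 - 1*651*(1 + 2*651)) = -(-20 - 1*651*(1 + 1302)) = -(-20 - 1*651*1303) = -(-20 - 848253) = -1*(-848273) = 848273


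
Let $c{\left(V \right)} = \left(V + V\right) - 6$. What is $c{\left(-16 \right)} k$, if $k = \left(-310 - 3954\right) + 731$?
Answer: $134254$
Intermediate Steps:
$c{\left(V \right)} = -6 + 2 V$ ($c{\left(V \right)} = 2 V - 6 = -6 + 2 V$)
$k = -3533$ ($k = -4264 + 731 = -3533$)
$c{\left(-16 \right)} k = \left(-6 + 2 \left(-16\right)\right) \left(-3533\right) = \left(-6 - 32\right) \left(-3533\right) = \left(-38\right) \left(-3533\right) = 134254$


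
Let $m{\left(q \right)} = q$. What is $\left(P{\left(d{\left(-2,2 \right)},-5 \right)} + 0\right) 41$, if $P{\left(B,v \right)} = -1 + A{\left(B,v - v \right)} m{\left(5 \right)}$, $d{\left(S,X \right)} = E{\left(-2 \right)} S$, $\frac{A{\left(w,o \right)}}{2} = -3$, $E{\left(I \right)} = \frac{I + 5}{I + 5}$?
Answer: $-1271$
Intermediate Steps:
$E{\left(I \right)} = 1$ ($E{\left(I \right)} = \frac{5 + I}{5 + I} = 1$)
$A{\left(w,o \right)} = -6$ ($A{\left(w,o \right)} = 2 \left(-3\right) = -6$)
$d{\left(S,X \right)} = S$ ($d{\left(S,X \right)} = 1 S = S$)
$P{\left(B,v \right)} = -31$ ($P{\left(B,v \right)} = -1 - 30 = -31$)
$\left(P{\left(d{\left(-2,2 \right)},-5 \right)} + 0\right) 41 = \left(-31 + 0\right) 41 = \left(-31\right) 41 = -1271$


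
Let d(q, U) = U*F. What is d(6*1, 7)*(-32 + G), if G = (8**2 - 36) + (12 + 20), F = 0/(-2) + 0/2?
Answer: 0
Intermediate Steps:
F = 0 (F = 0*(-1/2) + 0*(1/2) = 0 + 0 = 0)
d(q, U) = 0 (d(q, U) = U*0 = 0)
G = 60 (G = (64 - 36) + 32 = 28 + 32 = 60)
d(6*1, 7)*(-32 + G) = 0*(-32 + 60) = 0*28 = 0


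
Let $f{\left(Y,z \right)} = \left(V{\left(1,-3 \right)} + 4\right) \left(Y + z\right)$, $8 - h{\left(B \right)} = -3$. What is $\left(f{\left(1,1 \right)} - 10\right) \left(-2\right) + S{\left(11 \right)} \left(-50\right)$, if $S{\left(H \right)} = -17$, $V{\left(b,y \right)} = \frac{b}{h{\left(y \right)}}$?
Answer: $\frac{9390}{11} \approx 853.64$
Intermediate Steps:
$h{\left(B \right)} = 11$ ($h{\left(B \right)} = 8 - -3 = 8 + 3 = 11$)
$V{\left(b,y \right)} = \frac{b}{11}$
$f{\left(Y,z \right)} = \frac{45 Y}{11} + \frac{45 z}{11}$ ($f{\left(Y,z \right)} = \left(\frac{1}{11} \cdot 1 + 4\right) \left(Y + z\right) = \left(\frac{1}{11} + 4\right) \left(Y + z\right) = \frac{45 \left(Y + z\right)}{11} = \frac{45 Y}{11} + \frac{45 z}{11}$)
$\left(f{\left(1,1 \right)} - 10\right) \left(-2\right) + S{\left(11 \right)} \left(-50\right) = \left(\left(\frac{45}{11} \cdot 1 + \frac{45}{11} \cdot 1\right) - 10\right) \left(-2\right) - -850 = \left(\left(\frac{45}{11} + \frac{45}{11}\right) - 10\right) \left(-2\right) + 850 = \left(\frac{90}{11} - 10\right) \left(-2\right) + 850 = \left(- \frac{20}{11}\right) \left(-2\right) + 850 = \frac{40}{11} + 850 = \frac{9390}{11}$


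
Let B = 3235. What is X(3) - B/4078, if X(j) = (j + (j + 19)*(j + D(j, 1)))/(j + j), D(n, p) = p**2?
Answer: 87922/6117 ≈ 14.373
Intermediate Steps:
X(j) = (j + (1 + j)*(19 + j))/(2*j) (X(j) = (j + (j + 19)*(j + 1**2))/(j + j) = (j + (19 + j)*(j + 1))/((2*j)) = (j + (19 + j)*(1 + j))*(1/(2*j)) = (j + (1 + j)*(19 + j))*(1/(2*j)) = (j + (1 + j)*(19 + j))/(2*j))
X(3) - B/4078 = (1/2)*(19 + 3*(21 + 3))/3 - 3235/4078 = (1/2)*(1/3)*(19 + 3*24) - 3235/4078 = (1/2)*(1/3)*(19 + 72) - 1*3235/4078 = (1/2)*(1/3)*91 - 3235/4078 = 91/6 - 3235/4078 = 87922/6117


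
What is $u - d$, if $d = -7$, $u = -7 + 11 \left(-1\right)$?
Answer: $-11$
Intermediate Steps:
$u = -18$ ($u = -7 - 11 = -18$)
$u - d = -18 - -7 = -18 + 7 = -11$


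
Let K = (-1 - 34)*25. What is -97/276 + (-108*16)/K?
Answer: 392053/241500 ≈ 1.6234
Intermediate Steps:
K = -875 (K = -35*25 = -875)
-97/276 + (-108*16)/K = -97/276 - 108*16/(-875) = -97*1/276 - 1728*(-1/875) = -97/276 + 1728/875 = 392053/241500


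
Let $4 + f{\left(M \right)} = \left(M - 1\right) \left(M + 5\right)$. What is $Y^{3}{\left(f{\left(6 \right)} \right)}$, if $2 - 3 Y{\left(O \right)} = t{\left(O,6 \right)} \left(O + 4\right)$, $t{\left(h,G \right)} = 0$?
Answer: $\frac{8}{27} \approx 0.2963$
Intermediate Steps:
$f{\left(M \right)} = -4 + \left(-1 + M\right) \left(5 + M\right)$ ($f{\left(M \right)} = -4 + \left(M - 1\right) \left(M + 5\right) = -4 + \left(-1 + M\right) \left(5 + M\right)$)
$Y{\left(O \right)} = \frac{2}{3}$ ($Y{\left(O \right)} = \frac{2}{3} - \frac{0 \left(O + 4\right)}{3} = \frac{2}{3} - \frac{0 \left(4 + O\right)}{3} = \frac{2}{3} - 0 = \frac{2}{3} + 0 = \frac{2}{3}$)
$Y^{3}{\left(f{\left(6 \right)} \right)} = \left(\frac{2}{3}\right)^{3} = \frac{8}{27}$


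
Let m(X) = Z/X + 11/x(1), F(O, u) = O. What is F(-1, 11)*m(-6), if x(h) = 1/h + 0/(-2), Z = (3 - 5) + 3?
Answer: -65/6 ≈ -10.833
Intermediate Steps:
Z = 1 (Z = -2 + 3 = 1)
x(h) = 1/h (x(h) = 1/h + 0*(-½) = 1/h + 0 = 1/h)
m(X) = 11 + 1/X (m(X) = 1/X + 11/(1/1) = 1/X + 11/1 = 1/X + 11*1 = 1/X + 11 = 11 + 1/X)
F(-1, 11)*m(-6) = -(11 + 1/(-6)) = -(11 - ⅙) = -1*65/6 = -65/6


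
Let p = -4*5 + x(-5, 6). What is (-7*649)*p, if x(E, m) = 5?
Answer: 68145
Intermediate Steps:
p = -15 (p = -4*5 + 5 = -20 + 5 = -15)
(-7*649)*p = -7*649*(-15) = -4543*(-15) = 68145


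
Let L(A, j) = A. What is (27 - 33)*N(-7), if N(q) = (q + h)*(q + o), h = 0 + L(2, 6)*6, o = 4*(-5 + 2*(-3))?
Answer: 1530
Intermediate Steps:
o = -44 (o = 4*(-5 - 6) = 4*(-11) = -44)
h = 12 (h = 0 + 2*6 = 0 + 12 = 12)
N(q) = (-44 + q)*(12 + q) (N(q) = (q + 12)*(q - 44) = (12 + q)*(-44 + q) = (-44 + q)*(12 + q))
(27 - 33)*N(-7) = (27 - 33)*(-528 + (-7)² - 32*(-7)) = -6*(-528 + 49 + 224) = -6*(-255) = 1530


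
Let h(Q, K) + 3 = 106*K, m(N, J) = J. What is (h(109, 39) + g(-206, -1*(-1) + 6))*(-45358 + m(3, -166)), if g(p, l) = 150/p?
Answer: -19366729032/103 ≈ -1.8803e+8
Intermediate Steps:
h(Q, K) = -3 + 106*K
(h(109, 39) + g(-206, -1*(-1) + 6))*(-45358 + m(3, -166)) = ((-3 + 106*39) + 150/(-206))*(-45358 - 166) = ((-3 + 4134) + 150*(-1/206))*(-45524) = (4131 - 75/103)*(-45524) = (425418/103)*(-45524) = -19366729032/103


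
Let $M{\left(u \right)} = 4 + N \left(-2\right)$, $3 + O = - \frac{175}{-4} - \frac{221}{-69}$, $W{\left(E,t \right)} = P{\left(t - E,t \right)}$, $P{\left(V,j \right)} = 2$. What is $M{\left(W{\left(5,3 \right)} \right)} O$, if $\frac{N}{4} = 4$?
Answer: $- \frac{84917}{69} \approx -1230.7$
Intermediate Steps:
$N = 16$ ($N = 4 \cdot 4 = 16$)
$W{\left(E,t \right)} = 2$
$O = \frac{12131}{276}$ ($O = -3 - \left(- \frac{221}{69} - \frac{175}{4}\right) = -3 - - \frac{12959}{276} = -3 + \left(\frac{175}{4} + \frac{221}{69}\right) = -3 + \frac{12959}{276} = \frac{12131}{276} \approx 43.953$)
$M{\left(u \right)} = -28$ ($M{\left(u \right)} = 4 + 16 \left(-2\right) = 4 - 32 = -28$)
$M{\left(W{\left(5,3 \right)} \right)} O = \left(-28\right) \frac{12131}{276} = - \frac{84917}{69}$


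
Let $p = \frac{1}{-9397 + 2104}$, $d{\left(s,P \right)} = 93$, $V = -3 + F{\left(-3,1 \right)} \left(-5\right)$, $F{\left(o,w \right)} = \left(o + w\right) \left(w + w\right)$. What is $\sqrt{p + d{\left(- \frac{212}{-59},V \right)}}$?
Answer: $\frac{2 \sqrt{1236615666}}{7293} \approx 9.6436$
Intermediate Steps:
$F{\left(o,w \right)} = 2 w \left(o + w\right)$ ($F{\left(o,w \right)} = \left(o + w\right) 2 w = 2 w \left(o + w\right)$)
$V = 17$ ($V = -3 + 2 \cdot 1 \left(-3 + 1\right) \left(-5\right) = -3 + 2 \cdot 1 \left(-2\right) \left(-5\right) = -3 - -20 = -3 + 20 = 17$)
$p = - \frac{1}{7293}$ ($p = \frac{1}{-7293} = - \frac{1}{7293} \approx -0.00013712$)
$\sqrt{p + d{\left(- \frac{212}{-59},V \right)}} = \sqrt{- \frac{1}{7293} + 93} = \sqrt{\frac{678248}{7293}} = \frac{2 \sqrt{1236615666}}{7293}$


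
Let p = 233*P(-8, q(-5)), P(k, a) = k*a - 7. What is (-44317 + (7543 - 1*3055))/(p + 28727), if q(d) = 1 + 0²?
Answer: -39829/25232 ≈ -1.5785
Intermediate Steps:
q(d) = 1 (q(d) = 1 + 0 = 1)
P(k, a) = -7 + a*k (P(k, a) = a*k - 7 = -7 + a*k)
p = -3495 (p = 233*(-7 + 1*(-8)) = 233*(-7 - 8) = 233*(-15) = -3495)
(-44317 + (7543 - 1*3055))/(p + 28727) = (-44317 + (7543 - 1*3055))/(-3495 + 28727) = (-44317 + (7543 - 3055))/25232 = (-44317 + 4488)*(1/25232) = -39829*1/25232 = -39829/25232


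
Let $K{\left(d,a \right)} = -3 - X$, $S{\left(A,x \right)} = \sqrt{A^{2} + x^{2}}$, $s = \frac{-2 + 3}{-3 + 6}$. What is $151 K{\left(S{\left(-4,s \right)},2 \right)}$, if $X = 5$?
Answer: $-1208$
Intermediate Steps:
$s = \frac{1}{3}$ ($s = 1 \cdot \frac{1}{3} = \frac{1}{3} \approx 0.33333$)
$K{\left(d,a \right)} = -8$ ($K{\left(d,a \right)} = -3 - 5 = -8$)
$151 K{\left(S{\left(-4,s \right)},2 \right)} = 151 \left(-8\right) = -1208$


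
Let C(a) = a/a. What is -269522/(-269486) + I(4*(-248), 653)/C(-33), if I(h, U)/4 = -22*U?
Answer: -7742736991/134743 ≈ -57463.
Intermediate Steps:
I(h, U) = -88*U (I(h, U) = 4*(-22*U) = -88*U)
C(a) = 1
-269522/(-269486) + I(4*(-248), 653)/C(-33) = -269522/(-269486) - 88*653/1 = -269522*(-1/269486) - 57464*1 = 134761/134743 - 57464 = -7742736991/134743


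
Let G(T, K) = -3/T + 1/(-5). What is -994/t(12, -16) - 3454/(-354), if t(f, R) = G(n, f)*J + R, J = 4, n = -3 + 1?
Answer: 162158/1593 ≈ 101.79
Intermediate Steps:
n = -2
G(T, K) = -⅕ - 3/T (G(T, K) = -3/T + 1*(-⅕) = -3/T - ⅕ = -⅕ - 3/T)
t(f, R) = 26/5 + R (t(f, R) = ((⅕)*(-15 - 1*(-2))/(-2))*4 + R = ((⅕)*(-½)*(-15 + 2))*4 + R = ((⅕)*(-½)*(-13))*4 + R = (13/10)*4 + R = 26/5 + R)
-994/t(12, -16) - 3454/(-354) = -994/(26/5 - 16) - 3454/(-354) = -994/(-54/5) - 3454*(-1/354) = -994*(-5/54) + 1727/177 = 2485/27 + 1727/177 = 162158/1593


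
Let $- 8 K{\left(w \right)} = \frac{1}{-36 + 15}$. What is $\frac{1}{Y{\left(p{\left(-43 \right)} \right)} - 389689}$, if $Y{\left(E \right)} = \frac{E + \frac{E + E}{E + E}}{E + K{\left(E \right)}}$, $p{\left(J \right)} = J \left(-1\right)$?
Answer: $- \frac{7225}{2815495633} \approx -2.5662 \cdot 10^{-6}$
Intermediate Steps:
$K{\left(w \right)} = \frac{1}{168}$ ($K{\left(w \right)} = - \frac{1}{8 \left(-36 + 15\right)} = - \frac{1}{8 \left(-21\right)} = \left(- \frac{1}{8}\right) \left(- \frac{1}{21}\right) = \frac{1}{168}$)
$p{\left(J \right)} = - J$
$Y{\left(E \right)} = \frac{1 + E}{\frac{1}{168} + E}$ ($Y{\left(E \right)} = \frac{E + \frac{E + E}{E + E}}{E + \frac{1}{168}} = \frac{E + \frac{2 E}{2 E}}{\frac{1}{168} + E} = \frac{E + 2 E \frac{1}{2 E}}{\frac{1}{168} + E} = \frac{E + 1}{\frac{1}{168} + E} = \frac{1 + E}{\frac{1}{168} + E}$)
$\frac{1}{Y{\left(p{\left(-43 \right)} \right)} - 389689} = \frac{1}{\frac{168 \left(1 - -43\right)}{1 + 168 \left(\left(-1\right) \left(-43\right)\right)} - 389689} = \frac{1}{\frac{168 \left(1 + 43\right)}{1 + 168 \cdot 43} - 389689} = \frac{1}{168 \frac{1}{1 + 7224} \cdot 44 - 389689} = \frac{1}{168 \cdot \frac{1}{7225} \cdot 44 - 389689} = \frac{1}{\frac{7392}{7225} - 389689} = \frac{1}{- \frac{2815495633}{7225}} = - \frac{7225}{2815495633}$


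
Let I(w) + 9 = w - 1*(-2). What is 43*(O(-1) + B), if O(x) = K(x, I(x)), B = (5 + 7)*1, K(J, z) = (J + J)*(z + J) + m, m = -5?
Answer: 1075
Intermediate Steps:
I(w) = -7 + w (I(w) = -9 + (w - 1*(-2)) = -9 + (w + 2) = -9 + (2 + w) = -7 + w)
K(J, z) = -5 + 2*J*(J + z) (K(J, z) = (J + J)*(z + J) - 5 = (2*J)*(J + z) - 5 = 2*J*(J + z) - 5 = -5 + 2*J*(J + z))
B = 12 (B = 12*1 = 12)
O(x) = -5 + 2*x² + 2*x*(-7 + x)
43*(O(-1) + B) = 43*((-5 - 14*(-1) + 4*(-1)²) + 12) = 43*((-5 + 14 + 4*1) + 12) = 43*((-5 + 14 + 4) + 12) = 43*(13 + 12) = 43*25 = 1075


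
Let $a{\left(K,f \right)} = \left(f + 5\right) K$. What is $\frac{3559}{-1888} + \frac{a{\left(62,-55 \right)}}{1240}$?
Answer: $- \frac{8279}{1888} \approx -4.3851$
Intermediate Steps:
$a{\left(K,f \right)} = K \left(5 + f\right)$ ($a{\left(K,f \right)} = \left(5 + f\right) K = K \left(5 + f\right)$)
$\frac{3559}{-1888} + \frac{a{\left(62,-55 \right)}}{1240} = \frac{3559}{-1888} + \frac{62 \left(5 - 55\right)}{1240} = 3559 \left(- \frac{1}{1888}\right) + 62 \left(-50\right) \frac{1}{1240} = - \frac{3559}{1888} - \frac{5}{2} = - \frac{8279}{1888}$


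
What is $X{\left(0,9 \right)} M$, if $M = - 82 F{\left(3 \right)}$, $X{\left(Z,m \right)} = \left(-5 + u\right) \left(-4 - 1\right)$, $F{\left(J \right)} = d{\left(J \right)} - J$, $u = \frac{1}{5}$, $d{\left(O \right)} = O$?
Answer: $0$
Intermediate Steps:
$u = \frac{1}{5} \approx 0.2$
$F{\left(J \right)} = 0$ ($F{\left(J \right)} = J - J = 0$)
$X{\left(Z,m \right)} = 24$ ($X{\left(Z,m \right)} = \left(-5 + \frac{1}{5}\right) \left(-4 - 1\right) = \left(- \frac{24}{5}\right) \left(-5\right) = 24$)
$M = 0$ ($M = \left(-82\right) 0 = 0$)
$X{\left(0,9 \right)} M = 24 \cdot 0 = 0$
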